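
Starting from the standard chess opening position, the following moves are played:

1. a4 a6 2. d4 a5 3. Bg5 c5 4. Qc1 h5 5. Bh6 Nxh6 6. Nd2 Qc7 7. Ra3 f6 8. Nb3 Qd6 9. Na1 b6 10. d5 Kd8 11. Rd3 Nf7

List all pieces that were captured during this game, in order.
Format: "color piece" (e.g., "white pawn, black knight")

Tracking captures:
  Nxh6: captured white bishop

white bishop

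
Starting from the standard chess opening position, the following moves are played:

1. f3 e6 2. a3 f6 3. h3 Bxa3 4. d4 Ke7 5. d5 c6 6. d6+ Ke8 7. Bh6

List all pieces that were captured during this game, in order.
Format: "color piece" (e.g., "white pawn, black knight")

Tracking captures:
  Bxa3: captured white pawn

white pawn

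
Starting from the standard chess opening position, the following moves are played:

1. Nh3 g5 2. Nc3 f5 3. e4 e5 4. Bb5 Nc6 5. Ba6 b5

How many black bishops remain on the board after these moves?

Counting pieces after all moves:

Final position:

  a b c d e f g h
  ─────────────────
8│♜ · ♝ ♛ ♚ ♝ ♞ ♜│8
7│♟ · ♟ ♟ · · · ♟│7
6│♗ · ♞ · · · · ·│6
5│· ♟ · · ♟ ♟ ♟ ·│5
4│· · · · ♙ · · ·│4
3│· · ♘ · · · · ♘│3
2│♙ ♙ ♙ ♙ · ♙ ♙ ♙│2
1│♖ · ♗ ♕ ♔ · · ♖│1
  ─────────────────
  a b c d e f g h


2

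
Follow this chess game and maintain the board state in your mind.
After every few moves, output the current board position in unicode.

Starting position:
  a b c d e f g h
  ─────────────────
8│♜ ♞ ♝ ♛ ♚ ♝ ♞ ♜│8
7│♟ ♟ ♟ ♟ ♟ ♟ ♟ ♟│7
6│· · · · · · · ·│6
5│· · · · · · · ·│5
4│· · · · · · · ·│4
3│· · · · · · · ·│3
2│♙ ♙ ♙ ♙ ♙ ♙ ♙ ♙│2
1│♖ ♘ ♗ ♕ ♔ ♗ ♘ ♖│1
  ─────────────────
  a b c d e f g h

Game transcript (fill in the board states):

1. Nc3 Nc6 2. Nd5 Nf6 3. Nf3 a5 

  a b c d e f g h
  ─────────────────
8│♜ · ♝ ♛ ♚ ♝ · ♜│8
7│· ♟ ♟ ♟ ♟ ♟ ♟ ♟│7
6│· · ♞ · · ♞ · ·│6
5│♟ · · ♘ · · · ·│5
4│· · · · · · · ·│4
3│· · · · · ♘ · ·│3
2│♙ ♙ ♙ ♙ ♙ ♙ ♙ ♙│2
1│♖ · ♗ ♕ ♔ ♗ · ♖│1
  ─────────────────
  a b c d e f g h

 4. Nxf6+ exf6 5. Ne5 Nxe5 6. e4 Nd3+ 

  a b c d e f g h
  ─────────────────
8│♜ · ♝ ♛ ♚ ♝ · ♜│8
7│· ♟ ♟ ♟ · ♟ ♟ ♟│7
6│· · · · · ♟ · ·│6
5│♟ · · · · · · ·│5
4│· · · · ♙ · · ·│4
3│· · · ♞ · · · ·│3
2│♙ ♙ ♙ ♙ · ♙ ♙ ♙│2
1│♖ · ♗ ♕ ♔ ♗ · ♖│1
  ─────────────────
  a b c d e f g h

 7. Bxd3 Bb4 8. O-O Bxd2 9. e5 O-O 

  a b c d e f g h
  ─────────────────
8│♜ · ♝ ♛ · ♜ ♚ ·│8
7│· ♟ ♟ ♟ · ♟ ♟ ♟│7
6│· · · · · ♟ · ·│6
5│♟ · · · ♙ · · ·│5
4│· · · · · · · ·│4
3│· · · ♗ · · · ·│3
2│♙ ♙ ♙ ♝ · ♙ ♙ ♙│2
1│♖ · ♗ ♕ · ♖ ♔ ·│1
  ─────────────────
  a b c d e f g h

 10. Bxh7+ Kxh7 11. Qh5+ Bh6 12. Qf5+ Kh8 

  a b c d e f g h
  ─────────────────
8│♜ · ♝ ♛ · ♜ · ♚│8
7│· ♟ ♟ ♟ · ♟ ♟ ·│7
6│· · · · · ♟ · ♝│6
5│♟ · · · ♙ ♕ · ·│5
4│· · · · · · · ·│4
3│· · · · · · · ·│3
2│♙ ♙ ♙ · · ♙ ♙ ♙│2
1│♖ · ♗ · · ♖ ♔ ·│1
  ─────────────────
  a b c d e f g h

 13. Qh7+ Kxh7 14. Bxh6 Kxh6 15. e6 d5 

  a b c d e f g h
  ─────────────────
8│♜ · ♝ ♛ · ♜ · ·│8
7│· ♟ ♟ · · ♟ ♟ ·│7
6│· · · · ♙ ♟ · ♚│6
5│♟ · · ♟ · · · ·│5
4│· · · · · · · ·│4
3│· · · · · · · ·│3
2│♙ ♙ ♙ · · ♙ ♙ ♙│2
1│♖ · · · · ♖ ♔ ·│1
  ─────────────────
  a b c d e f g h



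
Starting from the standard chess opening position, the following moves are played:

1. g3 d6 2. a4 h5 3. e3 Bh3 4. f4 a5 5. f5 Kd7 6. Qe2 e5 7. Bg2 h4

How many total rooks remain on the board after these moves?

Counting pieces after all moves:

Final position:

  a b c d e f g h
  ─────────────────
8│♜ ♞ · ♛ · ♝ ♞ ♜│8
7│· ♟ ♟ ♚ · ♟ ♟ ·│7
6│· · · ♟ · · · ·│6
5│♟ · · · ♟ ♙ · ·│5
4│♙ · · · · · · ♟│4
3│· · · · ♙ · ♙ ♝│3
2│· ♙ ♙ ♙ ♕ · ♗ ♙│2
1│♖ ♘ ♗ · ♔ · ♘ ♖│1
  ─────────────────
  a b c d e f g h


4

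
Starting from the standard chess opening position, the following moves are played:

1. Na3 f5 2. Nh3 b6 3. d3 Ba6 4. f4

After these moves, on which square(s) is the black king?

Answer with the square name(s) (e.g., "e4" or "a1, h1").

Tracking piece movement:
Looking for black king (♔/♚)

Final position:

  a b c d e f g h
  ─────────────────
8│♜ ♞ · ♛ ♚ ♝ ♞ ♜│8
7│♟ · ♟ ♟ ♟ · ♟ ♟│7
6│♝ ♟ · · · · · ·│6
5│· · · · · ♟ · ·│5
4│· · · · · ♙ · ·│4
3│♘ · · ♙ · · · ♘│3
2│♙ ♙ ♙ · ♙ · ♙ ♙│2
1│♖ · ♗ ♕ ♔ ♗ · ♖│1
  ─────────────────
  a b c d e f g h


e8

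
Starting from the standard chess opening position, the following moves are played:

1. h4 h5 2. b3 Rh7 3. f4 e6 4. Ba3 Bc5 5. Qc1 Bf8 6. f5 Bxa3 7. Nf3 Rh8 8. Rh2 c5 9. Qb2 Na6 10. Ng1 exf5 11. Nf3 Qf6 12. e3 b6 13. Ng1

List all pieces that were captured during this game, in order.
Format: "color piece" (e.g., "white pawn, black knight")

Tracking captures:
  Bxa3: captured white bishop
  exf5: captured white pawn

white bishop, white pawn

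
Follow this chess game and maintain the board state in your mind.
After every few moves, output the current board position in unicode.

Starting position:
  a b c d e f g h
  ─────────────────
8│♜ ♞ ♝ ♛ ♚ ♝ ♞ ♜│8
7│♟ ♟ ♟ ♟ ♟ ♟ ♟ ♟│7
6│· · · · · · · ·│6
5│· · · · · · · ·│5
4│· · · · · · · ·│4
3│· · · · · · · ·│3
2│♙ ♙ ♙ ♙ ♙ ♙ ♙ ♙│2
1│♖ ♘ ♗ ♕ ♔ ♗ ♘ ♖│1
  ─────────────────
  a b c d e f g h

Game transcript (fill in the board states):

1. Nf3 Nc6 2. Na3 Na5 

  a b c d e f g h
  ─────────────────
8│♜ · ♝ ♛ ♚ ♝ ♞ ♜│8
7│♟ ♟ ♟ ♟ ♟ ♟ ♟ ♟│7
6│· · · · · · · ·│6
5│♞ · · · · · · ·│5
4│· · · · · · · ·│4
3│♘ · · · · ♘ · ·│3
2│♙ ♙ ♙ ♙ ♙ ♙ ♙ ♙│2
1│♖ · ♗ ♕ ♔ ♗ · ♖│1
  ─────────────────
  a b c d e f g h

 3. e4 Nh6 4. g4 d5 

  a b c d e f g h
  ─────────────────
8│♜ · ♝ ♛ ♚ ♝ · ♜│8
7│♟ ♟ ♟ · ♟ ♟ ♟ ♟│7
6│· · · · · · · ♞│6
5│♞ · · ♟ · · · ·│5
4│· · · · ♙ · ♙ ·│4
3│♘ · · · · ♘ · ·│3
2│♙ ♙ ♙ ♙ · ♙ · ♙│2
1│♖ · ♗ ♕ ♔ ♗ · ♖│1
  ─────────────────
  a b c d e f g h

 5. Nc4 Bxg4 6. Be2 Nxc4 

  a b c d e f g h
  ─────────────────
8│♜ · · ♛ ♚ ♝ · ♜│8
7│♟ ♟ ♟ · ♟ ♟ ♟ ♟│7
6│· · · · · · · ♞│6
5│· · · ♟ · · · ·│5
4│· · ♞ · ♙ · ♝ ·│4
3│· · · · · ♘ · ·│3
2│♙ ♙ ♙ ♙ ♗ ♙ · ♙│2
1│♖ · ♗ ♕ ♔ · · ♖│1
  ─────────────────
  a b c d e f g h

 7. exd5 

  a b c d e f g h
  ─────────────────
8│♜ · · ♛ ♚ ♝ · ♜│8
7│♟ ♟ ♟ · ♟ ♟ ♟ ♟│7
6│· · · · · · · ♞│6
5│· · · ♙ · · · ·│5
4│· · ♞ · · · ♝ ·│4
3│· · · · · ♘ · ·│3
2│♙ ♙ ♙ ♙ ♗ ♙ · ♙│2
1│♖ · ♗ ♕ ♔ · · ♖│1
  ─────────────────
  a b c d e f g h


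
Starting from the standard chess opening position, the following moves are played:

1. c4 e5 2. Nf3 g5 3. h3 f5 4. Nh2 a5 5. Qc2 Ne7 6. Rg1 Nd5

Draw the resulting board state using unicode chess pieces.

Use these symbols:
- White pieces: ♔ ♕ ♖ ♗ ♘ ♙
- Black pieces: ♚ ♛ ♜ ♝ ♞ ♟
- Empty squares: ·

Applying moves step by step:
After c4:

♜ ♞ ♝ ♛ ♚ ♝ ♞ ♜
♟ ♟ ♟ ♟ ♟ ♟ ♟ ♟
· · · · · · · ·
· · · · · · · ·
· · ♙ · · · · ·
· · · · · · · ·
♙ ♙ · ♙ ♙ ♙ ♙ ♙
♖ ♘ ♗ ♕ ♔ ♗ ♘ ♖


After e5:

♜ ♞ ♝ ♛ ♚ ♝ ♞ ♜
♟ ♟ ♟ ♟ · ♟ ♟ ♟
· · · · · · · ·
· · · · ♟ · · ·
· · ♙ · · · · ·
· · · · · · · ·
♙ ♙ · ♙ ♙ ♙ ♙ ♙
♖ ♘ ♗ ♕ ♔ ♗ ♘ ♖


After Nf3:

♜ ♞ ♝ ♛ ♚ ♝ ♞ ♜
♟ ♟ ♟ ♟ · ♟ ♟ ♟
· · · · · · · ·
· · · · ♟ · · ·
· · ♙ · · · · ·
· · · · · ♘ · ·
♙ ♙ · ♙ ♙ ♙ ♙ ♙
♖ ♘ ♗ ♕ ♔ ♗ · ♖


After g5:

♜ ♞ ♝ ♛ ♚ ♝ ♞ ♜
♟ ♟ ♟ ♟ · ♟ · ♟
· · · · · · · ·
· · · · ♟ · ♟ ·
· · ♙ · · · · ·
· · · · · ♘ · ·
♙ ♙ · ♙ ♙ ♙ ♙ ♙
♖ ♘ ♗ ♕ ♔ ♗ · ♖


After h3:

♜ ♞ ♝ ♛ ♚ ♝ ♞ ♜
♟ ♟ ♟ ♟ · ♟ · ♟
· · · · · · · ·
· · · · ♟ · ♟ ·
· · ♙ · · · · ·
· · · · · ♘ · ♙
♙ ♙ · ♙ ♙ ♙ ♙ ·
♖ ♘ ♗ ♕ ♔ ♗ · ♖


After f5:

♜ ♞ ♝ ♛ ♚ ♝ ♞ ♜
♟ ♟ ♟ ♟ · · · ♟
· · · · · · · ·
· · · · ♟ ♟ ♟ ·
· · ♙ · · · · ·
· · · · · ♘ · ♙
♙ ♙ · ♙ ♙ ♙ ♙ ·
♖ ♘ ♗ ♕ ♔ ♗ · ♖


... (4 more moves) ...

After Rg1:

♜ ♞ ♝ ♛ ♚ ♝ · ♜
· ♟ ♟ ♟ ♞ · · ♟
· · · · · · · ·
♟ · · · ♟ ♟ ♟ ·
· · ♙ · · · · ·
· · · · · · · ♙
♙ ♙ ♕ ♙ ♙ ♙ ♙ ♘
♖ ♘ ♗ · ♔ ♗ ♖ ·


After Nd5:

♜ ♞ ♝ ♛ ♚ ♝ · ♜
· ♟ ♟ ♟ · · · ♟
· · · · · · · ·
♟ · · ♞ ♟ ♟ ♟ ·
· · ♙ · · · · ·
· · · · · · · ♙
♙ ♙ ♕ ♙ ♙ ♙ ♙ ♘
♖ ♘ ♗ · ♔ ♗ ♖ ·



  a b c d e f g h
  ─────────────────
8│♜ ♞ ♝ ♛ ♚ ♝ · ♜│8
7│· ♟ ♟ ♟ · · · ♟│7
6│· · · · · · · ·│6
5│♟ · · ♞ ♟ ♟ ♟ ·│5
4│· · ♙ · · · · ·│4
3│· · · · · · · ♙│3
2│♙ ♙ ♕ ♙ ♙ ♙ ♙ ♘│2
1│♖ ♘ ♗ · ♔ ♗ ♖ ·│1
  ─────────────────
  a b c d e f g h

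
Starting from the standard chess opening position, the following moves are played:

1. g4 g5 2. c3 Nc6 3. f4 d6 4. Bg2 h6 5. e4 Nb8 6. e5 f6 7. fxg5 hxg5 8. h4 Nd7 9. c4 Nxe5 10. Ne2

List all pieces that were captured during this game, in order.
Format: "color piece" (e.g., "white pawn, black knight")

Tracking captures:
  fxg5: captured black pawn
  hxg5: captured white pawn
  Nxe5: captured white pawn

black pawn, white pawn, white pawn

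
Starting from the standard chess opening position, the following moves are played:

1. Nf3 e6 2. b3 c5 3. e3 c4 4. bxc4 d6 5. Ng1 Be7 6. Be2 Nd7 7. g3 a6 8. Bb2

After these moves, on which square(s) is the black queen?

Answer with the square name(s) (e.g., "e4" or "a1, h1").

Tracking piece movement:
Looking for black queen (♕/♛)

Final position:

  a b c d e f g h
  ─────────────────
8│♜ · ♝ ♛ ♚ · ♞ ♜│8
7│· ♟ · ♞ ♝ ♟ ♟ ♟│7
6│♟ · · ♟ ♟ · · ·│6
5│· · · · · · · ·│5
4│· · ♙ · · · · ·│4
3│· · · · ♙ · ♙ ·│3
2│♙ ♗ ♙ ♙ ♗ ♙ · ♙│2
1│♖ ♘ · ♕ ♔ · ♘ ♖│1
  ─────────────────
  a b c d e f g h


d8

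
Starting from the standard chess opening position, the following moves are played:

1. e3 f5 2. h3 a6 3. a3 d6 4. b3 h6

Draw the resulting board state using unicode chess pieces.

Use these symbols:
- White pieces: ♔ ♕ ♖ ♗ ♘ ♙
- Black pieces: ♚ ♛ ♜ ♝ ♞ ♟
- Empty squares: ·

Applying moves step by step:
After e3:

♜ ♞ ♝ ♛ ♚ ♝ ♞ ♜
♟ ♟ ♟ ♟ ♟ ♟ ♟ ♟
· · · · · · · ·
· · · · · · · ·
· · · · · · · ·
· · · · ♙ · · ·
♙ ♙ ♙ ♙ · ♙ ♙ ♙
♖ ♘ ♗ ♕ ♔ ♗ ♘ ♖


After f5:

♜ ♞ ♝ ♛ ♚ ♝ ♞ ♜
♟ ♟ ♟ ♟ ♟ · ♟ ♟
· · · · · · · ·
· · · · · ♟ · ·
· · · · · · · ·
· · · · ♙ · · ·
♙ ♙ ♙ ♙ · ♙ ♙ ♙
♖ ♘ ♗ ♕ ♔ ♗ ♘ ♖


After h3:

♜ ♞ ♝ ♛ ♚ ♝ ♞ ♜
♟ ♟ ♟ ♟ ♟ · ♟ ♟
· · · · · · · ·
· · · · · ♟ · ·
· · · · · · · ·
· · · · ♙ · · ♙
♙ ♙ ♙ ♙ · ♙ ♙ ·
♖ ♘ ♗ ♕ ♔ ♗ ♘ ♖


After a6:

♜ ♞ ♝ ♛ ♚ ♝ ♞ ♜
· ♟ ♟ ♟ ♟ · ♟ ♟
♟ · · · · · · ·
· · · · · ♟ · ·
· · · · · · · ·
· · · · ♙ · · ♙
♙ ♙ ♙ ♙ · ♙ ♙ ·
♖ ♘ ♗ ♕ ♔ ♗ ♘ ♖


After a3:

♜ ♞ ♝ ♛ ♚ ♝ ♞ ♜
· ♟ ♟ ♟ ♟ · ♟ ♟
♟ · · · · · · ·
· · · · · ♟ · ·
· · · · · · · ·
♙ · · · ♙ · · ♙
· ♙ ♙ ♙ · ♙ ♙ ·
♖ ♘ ♗ ♕ ♔ ♗ ♘ ♖


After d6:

♜ ♞ ♝ ♛ ♚ ♝ ♞ ♜
· ♟ ♟ · ♟ · ♟ ♟
♟ · · ♟ · · · ·
· · · · · ♟ · ·
· · · · · · · ·
♙ · · · ♙ · · ♙
· ♙ ♙ ♙ · ♙ ♙ ·
♖ ♘ ♗ ♕ ♔ ♗ ♘ ♖


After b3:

♜ ♞ ♝ ♛ ♚ ♝ ♞ ♜
· ♟ ♟ · ♟ · ♟ ♟
♟ · · ♟ · · · ·
· · · · · ♟ · ·
· · · · · · · ·
♙ ♙ · · ♙ · · ♙
· · ♙ ♙ · ♙ ♙ ·
♖ ♘ ♗ ♕ ♔ ♗ ♘ ♖


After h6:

♜ ♞ ♝ ♛ ♚ ♝ ♞ ♜
· ♟ ♟ · ♟ · ♟ ·
♟ · · ♟ · · · ♟
· · · · · ♟ · ·
· · · · · · · ·
♙ ♙ · · ♙ · · ♙
· · ♙ ♙ · ♙ ♙ ·
♖ ♘ ♗ ♕ ♔ ♗ ♘ ♖



  a b c d e f g h
  ─────────────────
8│♜ ♞ ♝ ♛ ♚ ♝ ♞ ♜│8
7│· ♟ ♟ · ♟ · ♟ ·│7
6│♟ · · ♟ · · · ♟│6
5│· · · · · ♟ · ·│5
4│· · · · · · · ·│4
3│♙ ♙ · · ♙ · · ♙│3
2│· · ♙ ♙ · ♙ ♙ ·│2
1│♖ ♘ ♗ ♕ ♔ ♗ ♘ ♖│1
  ─────────────────
  a b c d e f g h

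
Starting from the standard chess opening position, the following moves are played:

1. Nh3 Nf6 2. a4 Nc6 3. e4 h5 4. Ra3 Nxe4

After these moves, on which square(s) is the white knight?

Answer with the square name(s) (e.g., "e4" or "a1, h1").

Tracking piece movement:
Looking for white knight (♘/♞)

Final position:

  a b c d e f g h
  ─────────────────
8│♜ · ♝ ♛ ♚ ♝ · ♜│8
7│♟ ♟ ♟ ♟ ♟ ♟ ♟ ·│7
6│· · ♞ · · · · ·│6
5│· · · · · · · ♟│5
4│♙ · · · ♞ · · ·│4
3│♖ · · · · · · ♘│3
2│· ♙ ♙ ♙ · ♙ ♙ ♙│2
1│· ♘ ♗ ♕ ♔ ♗ · ♖│1
  ─────────────────
  a b c d e f g h


b1, h3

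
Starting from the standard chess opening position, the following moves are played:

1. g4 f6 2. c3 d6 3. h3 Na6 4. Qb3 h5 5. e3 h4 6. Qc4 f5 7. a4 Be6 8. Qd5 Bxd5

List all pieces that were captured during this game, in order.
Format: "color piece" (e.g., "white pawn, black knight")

Tracking captures:
  Bxd5: captured white queen

white queen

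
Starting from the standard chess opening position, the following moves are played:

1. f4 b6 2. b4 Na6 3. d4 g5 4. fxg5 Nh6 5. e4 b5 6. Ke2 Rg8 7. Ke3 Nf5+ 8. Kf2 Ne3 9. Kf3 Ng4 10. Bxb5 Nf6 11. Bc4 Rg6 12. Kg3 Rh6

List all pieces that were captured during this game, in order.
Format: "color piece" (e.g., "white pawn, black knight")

Tracking captures:
  fxg5: captured black pawn
  Bxb5: captured black pawn

black pawn, black pawn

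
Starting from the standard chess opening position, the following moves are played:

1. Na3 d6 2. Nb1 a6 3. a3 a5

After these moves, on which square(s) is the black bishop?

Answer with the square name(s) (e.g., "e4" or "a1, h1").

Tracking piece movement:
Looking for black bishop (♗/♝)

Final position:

  a b c d e f g h
  ─────────────────
8│♜ ♞ ♝ ♛ ♚ ♝ ♞ ♜│8
7│· ♟ ♟ · ♟ ♟ ♟ ♟│7
6│· · · ♟ · · · ·│6
5│♟ · · · · · · ·│5
4│· · · · · · · ·│4
3│♙ · · · · · · ·│3
2│· ♙ ♙ ♙ ♙ ♙ ♙ ♙│2
1│♖ ♘ ♗ ♕ ♔ ♗ ♘ ♖│1
  ─────────────────
  a b c d e f g h


c8, f8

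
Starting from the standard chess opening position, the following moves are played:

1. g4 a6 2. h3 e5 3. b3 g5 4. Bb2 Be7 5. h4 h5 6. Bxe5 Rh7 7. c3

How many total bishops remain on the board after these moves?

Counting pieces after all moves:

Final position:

  a b c d e f g h
  ─────────────────
8│♜ ♞ ♝ ♛ ♚ · ♞ ·│8
7│· ♟ ♟ ♟ ♝ ♟ · ♜│7
6│♟ · · · · · · ·│6
5│· · · · ♗ · ♟ ♟│5
4│· · · · · · ♙ ♙│4
3│· ♙ ♙ · · · · ·│3
2│♙ · · ♙ ♙ ♙ · ·│2
1│♖ ♘ · ♕ ♔ ♗ ♘ ♖│1
  ─────────────────
  a b c d e f g h


4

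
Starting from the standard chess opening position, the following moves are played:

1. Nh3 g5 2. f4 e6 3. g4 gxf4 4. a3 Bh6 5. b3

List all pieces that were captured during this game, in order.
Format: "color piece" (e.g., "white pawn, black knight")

Tracking captures:
  gxf4: captured white pawn

white pawn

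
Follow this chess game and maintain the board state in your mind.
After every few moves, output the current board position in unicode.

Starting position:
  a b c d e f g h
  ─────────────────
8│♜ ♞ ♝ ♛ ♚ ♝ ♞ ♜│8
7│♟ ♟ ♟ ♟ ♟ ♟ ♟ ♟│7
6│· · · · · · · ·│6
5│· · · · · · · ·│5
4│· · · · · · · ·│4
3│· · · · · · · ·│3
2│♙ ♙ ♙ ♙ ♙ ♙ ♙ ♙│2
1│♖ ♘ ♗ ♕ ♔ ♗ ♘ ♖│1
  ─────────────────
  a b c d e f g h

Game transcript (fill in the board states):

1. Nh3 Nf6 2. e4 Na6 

  a b c d e f g h
  ─────────────────
8│♜ · ♝ ♛ ♚ ♝ · ♜│8
7│♟ ♟ ♟ ♟ ♟ ♟ ♟ ♟│7
6│♞ · · · · ♞ · ·│6
5│· · · · · · · ·│5
4│· · · · ♙ · · ·│4
3│· · · · · · · ♘│3
2│♙ ♙ ♙ ♙ · ♙ ♙ ♙│2
1│♖ ♘ ♗ ♕ ♔ ♗ · ♖│1
  ─────────────────
  a b c d e f g h

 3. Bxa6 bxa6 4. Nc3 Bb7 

  a b c d e f g h
  ─────────────────
8│♜ · · ♛ ♚ ♝ · ♜│8
7│♟ ♝ ♟ ♟ ♟ ♟ ♟ ♟│7
6│♟ · · · · ♞ · ·│6
5│· · · · · · · ·│5
4│· · · · ♙ · · ·│4
3│· · ♘ · · · · ♘│3
2│♙ ♙ ♙ ♙ · ♙ ♙ ♙│2
1│♖ · ♗ ♕ ♔ · · ♖│1
  ─────────────────
  a b c d e f g h

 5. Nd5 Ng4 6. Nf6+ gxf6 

  a b c d e f g h
  ─────────────────
8│♜ · · ♛ ♚ ♝ · ♜│8
7│♟ ♝ ♟ ♟ ♟ ♟ · ♟│7
6│♟ · · · · ♟ · ·│6
5│· · · · · · · ·│5
4│· · · · ♙ · ♞ ·│4
3│· · · · · · · ♘│3
2│♙ ♙ ♙ ♙ · ♙ ♙ ♙│2
1│♖ · ♗ ♕ ♔ · · ♖│1
  ─────────────────
  a b c d e f g h

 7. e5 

  a b c d e f g h
  ─────────────────
8│♜ · · ♛ ♚ ♝ · ♜│8
7│♟ ♝ ♟ ♟ ♟ ♟ · ♟│7
6│♟ · · · · ♟ · ·│6
5│· · · · ♙ · · ·│5
4│· · · · · · ♞ ·│4
3│· · · · · · · ♘│3
2│♙ ♙ ♙ ♙ · ♙ ♙ ♙│2
1│♖ · ♗ ♕ ♔ · · ♖│1
  ─────────────────
  a b c d e f g h


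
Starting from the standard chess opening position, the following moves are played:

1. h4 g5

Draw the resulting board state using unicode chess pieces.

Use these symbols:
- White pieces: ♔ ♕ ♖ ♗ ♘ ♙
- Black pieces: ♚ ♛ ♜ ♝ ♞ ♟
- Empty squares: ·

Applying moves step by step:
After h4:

♜ ♞ ♝ ♛ ♚ ♝ ♞ ♜
♟ ♟ ♟ ♟ ♟ ♟ ♟ ♟
· · · · · · · ·
· · · · · · · ·
· · · · · · · ♙
· · · · · · · ·
♙ ♙ ♙ ♙ ♙ ♙ ♙ ·
♖ ♘ ♗ ♕ ♔ ♗ ♘ ♖


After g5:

♜ ♞ ♝ ♛ ♚ ♝ ♞ ♜
♟ ♟ ♟ ♟ ♟ ♟ · ♟
· · · · · · · ·
· · · · · · ♟ ·
· · · · · · · ♙
· · · · · · · ·
♙ ♙ ♙ ♙ ♙ ♙ ♙ ·
♖ ♘ ♗ ♕ ♔ ♗ ♘ ♖



  a b c d e f g h
  ─────────────────
8│♜ ♞ ♝ ♛ ♚ ♝ ♞ ♜│8
7│♟ ♟ ♟ ♟ ♟ ♟ · ♟│7
6│· · · · · · · ·│6
5│· · · · · · ♟ ·│5
4│· · · · · · · ♙│4
3│· · · · · · · ·│3
2│♙ ♙ ♙ ♙ ♙ ♙ ♙ ·│2
1│♖ ♘ ♗ ♕ ♔ ♗ ♘ ♖│1
  ─────────────────
  a b c d e f g h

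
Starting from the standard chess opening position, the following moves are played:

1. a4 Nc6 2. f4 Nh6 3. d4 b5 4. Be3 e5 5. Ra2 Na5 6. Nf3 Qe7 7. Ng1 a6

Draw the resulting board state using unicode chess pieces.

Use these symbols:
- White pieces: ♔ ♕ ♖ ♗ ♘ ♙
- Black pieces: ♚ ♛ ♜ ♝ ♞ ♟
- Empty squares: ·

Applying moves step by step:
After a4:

♜ ♞ ♝ ♛ ♚ ♝ ♞ ♜
♟ ♟ ♟ ♟ ♟ ♟ ♟ ♟
· · · · · · · ·
· · · · · · · ·
♙ · · · · · · ·
· · · · · · · ·
· ♙ ♙ ♙ ♙ ♙ ♙ ♙
♖ ♘ ♗ ♕ ♔ ♗ ♘ ♖


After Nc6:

♜ · ♝ ♛ ♚ ♝ ♞ ♜
♟ ♟ ♟ ♟ ♟ ♟ ♟ ♟
· · ♞ · · · · ·
· · · · · · · ·
♙ · · · · · · ·
· · · · · · · ·
· ♙ ♙ ♙ ♙ ♙ ♙ ♙
♖ ♘ ♗ ♕ ♔ ♗ ♘ ♖


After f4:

♜ · ♝ ♛ ♚ ♝ ♞ ♜
♟ ♟ ♟ ♟ ♟ ♟ ♟ ♟
· · ♞ · · · · ·
· · · · · · · ·
♙ · · · · ♙ · ·
· · · · · · · ·
· ♙ ♙ ♙ ♙ · ♙ ♙
♖ ♘ ♗ ♕ ♔ ♗ ♘ ♖


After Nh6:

♜ · ♝ ♛ ♚ ♝ · ♜
♟ ♟ ♟ ♟ ♟ ♟ ♟ ♟
· · ♞ · · · · ♞
· · · · · · · ·
♙ · · · · ♙ · ·
· · · · · · · ·
· ♙ ♙ ♙ ♙ · ♙ ♙
♖ ♘ ♗ ♕ ♔ ♗ ♘ ♖


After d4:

♜ · ♝ ♛ ♚ ♝ · ♜
♟ ♟ ♟ ♟ ♟ ♟ ♟ ♟
· · ♞ · · · · ♞
· · · · · · · ·
♙ · · ♙ · ♙ · ·
· · · · · · · ·
· ♙ ♙ · ♙ · ♙ ♙
♖ ♘ ♗ ♕ ♔ ♗ ♘ ♖


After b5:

♜ · ♝ ♛ ♚ ♝ · ♜
♟ · ♟ ♟ ♟ ♟ ♟ ♟
· · ♞ · · · · ♞
· ♟ · · · · · ·
♙ · · ♙ · ♙ · ·
· · · · · · · ·
· ♙ ♙ · ♙ · ♙ ♙
♖ ♘ ♗ ♕ ♔ ♗ ♘ ♖


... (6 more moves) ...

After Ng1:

♜ · ♝ · ♚ ♝ · ♜
♟ · ♟ ♟ ♛ ♟ ♟ ♟
· · · · · · · ♞
♞ ♟ · · ♟ · · ·
♙ · · ♙ · ♙ · ·
· · · · ♗ · · ·
♖ ♙ ♙ · ♙ · ♙ ♙
· ♘ · ♕ ♔ ♗ ♘ ♖


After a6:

♜ · ♝ · ♚ ♝ · ♜
· · ♟ ♟ ♛ ♟ ♟ ♟
♟ · · · · · · ♞
♞ ♟ · · ♟ · · ·
♙ · · ♙ · ♙ · ·
· · · · ♗ · · ·
♖ ♙ ♙ · ♙ · ♙ ♙
· ♘ · ♕ ♔ ♗ ♘ ♖



  a b c d e f g h
  ─────────────────
8│♜ · ♝ · ♚ ♝ · ♜│8
7│· · ♟ ♟ ♛ ♟ ♟ ♟│7
6│♟ · · · · · · ♞│6
5│♞ ♟ · · ♟ · · ·│5
4│♙ · · ♙ · ♙ · ·│4
3│· · · · ♗ · · ·│3
2│♖ ♙ ♙ · ♙ · ♙ ♙│2
1│· ♘ · ♕ ♔ ♗ ♘ ♖│1
  ─────────────────
  a b c d e f g h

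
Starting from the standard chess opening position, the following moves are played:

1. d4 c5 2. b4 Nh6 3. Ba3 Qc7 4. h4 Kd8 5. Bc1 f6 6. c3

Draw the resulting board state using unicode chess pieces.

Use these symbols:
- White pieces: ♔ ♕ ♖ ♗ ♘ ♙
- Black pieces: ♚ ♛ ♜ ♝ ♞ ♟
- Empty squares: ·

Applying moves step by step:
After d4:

♜ ♞ ♝ ♛ ♚ ♝ ♞ ♜
♟ ♟ ♟ ♟ ♟ ♟ ♟ ♟
· · · · · · · ·
· · · · · · · ·
· · · ♙ · · · ·
· · · · · · · ·
♙ ♙ ♙ · ♙ ♙ ♙ ♙
♖ ♘ ♗ ♕ ♔ ♗ ♘ ♖


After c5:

♜ ♞ ♝ ♛ ♚ ♝ ♞ ♜
♟ ♟ · ♟ ♟ ♟ ♟ ♟
· · · · · · · ·
· · ♟ · · · · ·
· · · ♙ · · · ·
· · · · · · · ·
♙ ♙ ♙ · ♙ ♙ ♙ ♙
♖ ♘ ♗ ♕ ♔ ♗ ♘ ♖


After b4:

♜ ♞ ♝ ♛ ♚ ♝ ♞ ♜
♟ ♟ · ♟ ♟ ♟ ♟ ♟
· · · · · · · ·
· · ♟ · · · · ·
· ♙ · ♙ · · · ·
· · · · · · · ·
♙ · ♙ · ♙ ♙ ♙ ♙
♖ ♘ ♗ ♕ ♔ ♗ ♘ ♖


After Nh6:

♜ ♞ ♝ ♛ ♚ ♝ · ♜
♟ ♟ · ♟ ♟ ♟ ♟ ♟
· · · · · · · ♞
· · ♟ · · · · ·
· ♙ · ♙ · · · ·
· · · · · · · ·
♙ · ♙ · ♙ ♙ ♙ ♙
♖ ♘ ♗ ♕ ♔ ♗ ♘ ♖


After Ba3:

♜ ♞ ♝ ♛ ♚ ♝ · ♜
♟ ♟ · ♟ ♟ ♟ ♟ ♟
· · · · · · · ♞
· · ♟ · · · · ·
· ♙ · ♙ · · · ·
♗ · · · · · · ·
♙ · ♙ · ♙ ♙ ♙ ♙
♖ ♘ · ♕ ♔ ♗ ♘ ♖


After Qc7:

♜ ♞ ♝ · ♚ ♝ · ♜
♟ ♟ ♛ ♟ ♟ ♟ ♟ ♟
· · · · · · · ♞
· · ♟ · · · · ·
· ♙ · ♙ · · · ·
♗ · · · · · · ·
♙ · ♙ · ♙ ♙ ♙ ♙
♖ ♘ · ♕ ♔ ♗ ♘ ♖


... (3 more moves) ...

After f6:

♜ ♞ ♝ ♚ · ♝ · ♜
♟ ♟ ♛ ♟ ♟ · ♟ ♟
· · · · · ♟ · ♞
· · ♟ · · · · ·
· ♙ · ♙ · · · ♙
· · · · · · · ·
♙ · ♙ · ♙ ♙ ♙ ·
♖ ♘ ♗ ♕ ♔ ♗ ♘ ♖


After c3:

♜ ♞ ♝ ♚ · ♝ · ♜
♟ ♟ ♛ ♟ ♟ · ♟ ♟
· · · · · ♟ · ♞
· · ♟ · · · · ·
· ♙ · ♙ · · · ♙
· · ♙ · · · · ·
♙ · · · ♙ ♙ ♙ ·
♖ ♘ ♗ ♕ ♔ ♗ ♘ ♖



  a b c d e f g h
  ─────────────────
8│♜ ♞ ♝ ♚ · ♝ · ♜│8
7│♟ ♟ ♛ ♟ ♟ · ♟ ♟│7
6│· · · · · ♟ · ♞│6
5│· · ♟ · · · · ·│5
4│· ♙ · ♙ · · · ♙│4
3│· · ♙ · · · · ·│3
2│♙ · · · ♙ ♙ ♙ ·│2
1│♖ ♘ ♗ ♕ ♔ ♗ ♘ ♖│1
  ─────────────────
  a b c d e f g h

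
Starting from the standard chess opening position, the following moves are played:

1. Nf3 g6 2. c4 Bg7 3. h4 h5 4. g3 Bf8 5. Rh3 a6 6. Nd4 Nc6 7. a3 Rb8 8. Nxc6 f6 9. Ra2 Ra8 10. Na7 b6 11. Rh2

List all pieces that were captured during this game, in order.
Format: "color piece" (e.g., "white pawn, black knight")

Tracking captures:
  Nxc6: captured black knight

black knight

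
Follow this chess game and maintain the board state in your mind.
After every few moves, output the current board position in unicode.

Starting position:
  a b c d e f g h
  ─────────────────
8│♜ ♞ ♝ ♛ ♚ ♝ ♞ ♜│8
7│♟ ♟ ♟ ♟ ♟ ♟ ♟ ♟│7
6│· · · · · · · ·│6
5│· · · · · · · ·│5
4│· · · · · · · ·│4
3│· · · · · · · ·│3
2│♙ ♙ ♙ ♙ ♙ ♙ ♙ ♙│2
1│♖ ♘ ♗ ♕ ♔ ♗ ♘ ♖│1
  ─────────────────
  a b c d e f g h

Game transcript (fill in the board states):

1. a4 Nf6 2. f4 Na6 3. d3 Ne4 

  a b c d e f g h
  ─────────────────
8│♜ · ♝ ♛ ♚ ♝ · ♜│8
7│♟ ♟ ♟ ♟ ♟ ♟ ♟ ♟│7
6│♞ · · · · · · ·│6
5│· · · · · · · ·│5
4│♙ · · · ♞ ♙ · ·│4
3│· · · ♙ · · · ·│3
2│· ♙ ♙ · ♙ · ♙ ♙│2
1│♖ ♘ ♗ ♕ ♔ ♗ ♘ ♖│1
  ─────────────────
  a b c d e f g h

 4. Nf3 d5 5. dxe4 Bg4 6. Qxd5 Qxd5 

  a b c d e f g h
  ─────────────────
8│♜ · · · ♚ ♝ · ♜│8
7│♟ ♟ ♟ · ♟ ♟ ♟ ♟│7
6│♞ · · · · · · ·│6
5│· · · ♛ · · · ·│5
4│♙ · · · ♙ ♙ ♝ ·│4
3│· · · · · ♘ · ·│3
2│· ♙ ♙ · ♙ · ♙ ♙│2
1│♖ ♘ ♗ · ♔ ♗ · ♖│1
  ─────────────────
  a b c d e f g h

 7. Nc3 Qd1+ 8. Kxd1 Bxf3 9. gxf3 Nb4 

  a b c d e f g h
  ─────────────────
8│♜ · · · ♚ ♝ · ♜│8
7│♟ ♟ ♟ · ♟ ♟ ♟ ♟│7
6│· · · · · · · ·│6
5│· · · · · · · ·│5
4│♙ ♞ · · ♙ ♙ · ·│4
3│· · ♘ · · ♙ · ·│3
2│· ♙ ♙ · ♙ · · ♙│2
1│♖ · ♗ ♔ · ♗ · ♖│1
  ─────────────────
  a b c d e f g h

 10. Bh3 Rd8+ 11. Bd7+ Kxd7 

  a b c d e f g h
  ─────────────────
8│· · · ♜ · ♝ · ♜│8
7│♟ ♟ ♟ ♚ ♟ ♟ ♟ ♟│7
6│· · · · · · · ·│6
5│· · · · · · · ·│5
4│♙ ♞ · · ♙ ♙ · ·│4
3│· · ♘ · · ♙ · ·│3
2│· ♙ ♙ · ♙ · · ♙│2
1│♖ · ♗ ♔ · · · ♖│1
  ─────────────────
  a b c d e f g h


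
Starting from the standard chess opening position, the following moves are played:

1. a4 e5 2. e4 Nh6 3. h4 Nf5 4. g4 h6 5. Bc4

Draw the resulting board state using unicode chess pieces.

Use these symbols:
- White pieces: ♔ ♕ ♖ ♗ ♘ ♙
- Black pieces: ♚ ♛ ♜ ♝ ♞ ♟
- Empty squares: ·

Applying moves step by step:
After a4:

♜ ♞ ♝ ♛ ♚ ♝ ♞ ♜
♟ ♟ ♟ ♟ ♟ ♟ ♟ ♟
· · · · · · · ·
· · · · · · · ·
♙ · · · · · · ·
· · · · · · · ·
· ♙ ♙ ♙ ♙ ♙ ♙ ♙
♖ ♘ ♗ ♕ ♔ ♗ ♘ ♖


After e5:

♜ ♞ ♝ ♛ ♚ ♝ ♞ ♜
♟ ♟ ♟ ♟ · ♟ ♟ ♟
· · · · · · · ·
· · · · ♟ · · ·
♙ · · · · · · ·
· · · · · · · ·
· ♙ ♙ ♙ ♙ ♙ ♙ ♙
♖ ♘ ♗ ♕ ♔ ♗ ♘ ♖


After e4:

♜ ♞ ♝ ♛ ♚ ♝ ♞ ♜
♟ ♟ ♟ ♟ · ♟ ♟ ♟
· · · · · · · ·
· · · · ♟ · · ·
♙ · · · ♙ · · ·
· · · · · · · ·
· ♙ ♙ ♙ · ♙ ♙ ♙
♖ ♘ ♗ ♕ ♔ ♗ ♘ ♖


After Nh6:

♜ ♞ ♝ ♛ ♚ ♝ · ♜
♟ ♟ ♟ ♟ · ♟ ♟ ♟
· · · · · · · ♞
· · · · ♟ · · ·
♙ · · · ♙ · · ·
· · · · · · · ·
· ♙ ♙ ♙ · ♙ ♙ ♙
♖ ♘ ♗ ♕ ♔ ♗ ♘ ♖


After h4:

♜ ♞ ♝ ♛ ♚ ♝ · ♜
♟ ♟ ♟ ♟ · ♟ ♟ ♟
· · · · · · · ♞
· · · · ♟ · · ·
♙ · · · ♙ · · ♙
· · · · · · · ·
· ♙ ♙ ♙ · ♙ ♙ ·
♖ ♘ ♗ ♕ ♔ ♗ ♘ ♖


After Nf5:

♜ ♞ ♝ ♛ ♚ ♝ · ♜
♟ ♟ ♟ ♟ · ♟ ♟ ♟
· · · · · · · ·
· · · · ♟ ♞ · ·
♙ · · · ♙ · · ♙
· · · · · · · ·
· ♙ ♙ ♙ · ♙ ♙ ·
♖ ♘ ♗ ♕ ♔ ♗ ♘ ♖


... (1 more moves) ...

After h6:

♜ ♞ ♝ ♛ ♚ ♝ · ♜
♟ ♟ ♟ ♟ · ♟ ♟ ·
· · · · · · · ♟
· · · · ♟ ♞ · ·
♙ · · · ♙ · ♙ ♙
· · · · · · · ·
· ♙ ♙ ♙ · ♙ · ·
♖ ♘ ♗ ♕ ♔ ♗ ♘ ♖


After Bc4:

♜ ♞ ♝ ♛ ♚ ♝ · ♜
♟ ♟ ♟ ♟ · ♟ ♟ ·
· · · · · · · ♟
· · · · ♟ ♞ · ·
♙ · ♗ · ♙ · ♙ ♙
· · · · · · · ·
· ♙ ♙ ♙ · ♙ · ·
♖ ♘ ♗ ♕ ♔ · ♘ ♖



  a b c d e f g h
  ─────────────────
8│♜ ♞ ♝ ♛ ♚ ♝ · ♜│8
7│♟ ♟ ♟ ♟ · ♟ ♟ ·│7
6│· · · · · · · ♟│6
5│· · · · ♟ ♞ · ·│5
4│♙ · ♗ · ♙ · ♙ ♙│4
3│· · · · · · · ·│3
2│· ♙ ♙ ♙ · ♙ · ·│2
1│♖ ♘ ♗ ♕ ♔ · ♘ ♖│1
  ─────────────────
  a b c d e f g h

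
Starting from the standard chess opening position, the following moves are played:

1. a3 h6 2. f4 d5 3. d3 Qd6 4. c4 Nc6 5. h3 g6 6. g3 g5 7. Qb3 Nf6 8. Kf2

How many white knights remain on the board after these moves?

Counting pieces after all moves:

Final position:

  a b c d e f g h
  ─────────────────
8│♜ · ♝ · ♚ ♝ · ♜│8
7│♟ ♟ ♟ · ♟ ♟ · ·│7
6│· · ♞ ♛ · ♞ · ♟│6
5│· · · ♟ · · ♟ ·│5
4│· · ♙ · · ♙ · ·│4
3│♙ ♕ · ♙ · · ♙ ♙│3
2│· ♙ · · ♙ ♔ · ·│2
1│♖ ♘ ♗ · · ♗ ♘ ♖│1
  ─────────────────
  a b c d e f g h


2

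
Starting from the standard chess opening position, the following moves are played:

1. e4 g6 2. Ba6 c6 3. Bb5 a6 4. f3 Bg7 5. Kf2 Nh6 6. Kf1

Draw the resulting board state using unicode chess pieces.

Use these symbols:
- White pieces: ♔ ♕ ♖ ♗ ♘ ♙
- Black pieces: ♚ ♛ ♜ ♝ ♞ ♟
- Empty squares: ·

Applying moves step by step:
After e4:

♜ ♞ ♝ ♛ ♚ ♝ ♞ ♜
♟ ♟ ♟ ♟ ♟ ♟ ♟ ♟
· · · · · · · ·
· · · · · · · ·
· · · · ♙ · · ·
· · · · · · · ·
♙ ♙ ♙ ♙ · ♙ ♙ ♙
♖ ♘ ♗ ♕ ♔ ♗ ♘ ♖


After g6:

♜ ♞ ♝ ♛ ♚ ♝ ♞ ♜
♟ ♟ ♟ ♟ ♟ ♟ · ♟
· · · · · · ♟ ·
· · · · · · · ·
· · · · ♙ · · ·
· · · · · · · ·
♙ ♙ ♙ ♙ · ♙ ♙ ♙
♖ ♘ ♗ ♕ ♔ ♗ ♘ ♖


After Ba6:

♜ ♞ ♝ ♛ ♚ ♝ ♞ ♜
♟ ♟ ♟ ♟ ♟ ♟ · ♟
♗ · · · · · ♟ ·
· · · · · · · ·
· · · · ♙ · · ·
· · · · · · · ·
♙ ♙ ♙ ♙ · ♙ ♙ ♙
♖ ♘ ♗ ♕ ♔ · ♘ ♖


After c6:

♜ ♞ ♝ ♛ ♚ ♝ ♞ ♜
♟ ♟ · ♟ ♟ ♟ · ♟
♗ · ♟ · · · ♟ ·
· · · · · · · ·
· · · · ♙ · · ·
· · · · · · · ·
♙ ♙ ♙ ♙ · ♙ ♙ ♙
♖ ♘ ♗ ♕ ♔ · ♘ ♖


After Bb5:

♜ ♞ ♝ ♛ ♚ ♝ ♞ ♜
♟ ♟ · ♟ ♟ ♟ · ♟
· · ♟ · · · ♟ ·
· ♗ · · · · · ·
· · · · ♙ · · ·
· · · · · · · ·
♙ ♙ ♙ ♙ · ♙ ♙ ♙
♖ ♘ ♗ ♕ ♔ · ♘ ♖


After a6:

♜ ♞ ♝ ♛ ♚ ♝ ♞ ♜
· ♟ · ♟ ♟ ♟ · ♟
♟ · ♟ · · · ♟ ·
· ♗ · · · · · ·
· · · · ♙ · · ·
· · · · · · · ·
♙ ♙ ♙ ♙ · ♙ ♙ ♙
♖ ♘ ♗ ♕ ♔ · ♘ ♖


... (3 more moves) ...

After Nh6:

♜ ♞ ♝ ♛ ♚ · · ♜
· ♟ · ♟ ♟ ♟ ♝ ♟
♟ · ♟ · · · ♟ ♞
· ♗ · · · · · ·
· · · · ♙ · · ·
· · · · · ♙ · ·
♙ ♙ ♙ ♙ · ♔ ♙ ♙
♖ ♘ ♗ ♕ · · ♘ ♖


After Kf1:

♜ ♞ ♝ ♛ ♚ · · ♜
· ♟ · ♟ ♟ ♟ ♝ ♟
♟ · ♟ · · · ♟ ♞
· ♗ · · · · · ·
· · · · ♙ · · ·
· · · · · ♙ · ·
♙ ♙ ♙ ♙ · · ♙ ♙
♖ ♘ ♗ ♕ · ♔ ♘ ♖



  a b c d e f g h
  ─────────────────
8│♜ ♞ ♝ ♛ ♚ · · ♜│8
7│· ♟ · ♟ ♟ ♟ ♝ ♟│7
6│♟ · ♟ · · · ♟ ♞│6
5│· ♗ · · · · · ·│5
4│· · · · ♙ · · ·│4
3│· · · · · ♙ · ·│3
2│♙ ♙ ♙ ♙ · · ♙ ♙│2
1│♖ ♘ ♗ ♕ · ♔ ♘ ♖│1
  ─────────────────
  a b c d e f g h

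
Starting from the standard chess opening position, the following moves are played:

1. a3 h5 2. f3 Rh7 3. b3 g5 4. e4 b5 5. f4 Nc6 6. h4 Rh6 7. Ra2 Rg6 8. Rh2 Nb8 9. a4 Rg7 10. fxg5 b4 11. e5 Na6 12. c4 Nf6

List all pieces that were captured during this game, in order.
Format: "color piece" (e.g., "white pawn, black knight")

Tracking captures:
  fxg5: captured black pawn

black pawn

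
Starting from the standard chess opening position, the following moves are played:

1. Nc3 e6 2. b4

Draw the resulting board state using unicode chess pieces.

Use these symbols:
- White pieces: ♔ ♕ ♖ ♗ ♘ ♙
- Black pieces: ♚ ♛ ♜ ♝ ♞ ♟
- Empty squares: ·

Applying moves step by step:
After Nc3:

♜ ♞ ♝ ♛ ♚ ♝ ♞ ♜
♟ ♟ ♟ ♟ ♟ ♟ ♟ ♟
· · · · · · · ·
· · · · · · · ·
· · · · · · · ·
· · ♘ · · · · ·
♙ ♙ ♙ ♙ ♙ ♙ ♙ ♙
♖ · ♗ ♕ ♔ ♗ ♘ ♖


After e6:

♜ ♞ ♝ ♛ ♚ ♝ ♞ ♜
♟ ♟ ♟ ♟ · ♟ ♟ ♟
· · · · ♟ · · ·
· · · · · · · ·
· · · · · · · ·
· · ♘ · · · · ·
♙ ♙ ♙ ♙ ♙ ♙ ♙ ♙
♖ · ♗ ♕ ♔ ♗ ♘ ♖


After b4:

♜ ♞ ♝ ♛ ♚ ♝ ♞ ♜
♟ ♟ ♟ ♟ · ♟ ♟ ♟
· · · · ♟ · · ·
· · · · · · · ·
· ♙ · · · · · ·
· · ♘ · · · · ·
♙ · ♙ ♙ ♙ ♙ ♙ ♙
♖ · ♗ ♕ ♔ ♗ ♘ ♖



  a b c d e f g h
  ─────────────────
8│♜ ♞ ♝ ♛ ♚ ♝ ♞ ♜│8
7│♟ ♟ ♟ ♟ · ♟ ♟ ♟│7
6│· · · · ♟ · · ·│6
5│· · · · · · · ·│5
4│· ♙ · · · · · ·│4
3│· · ♘ · · · · ·│3
2│♙ · ♙ ♙ ♙ ♙ ♙ ♙│2
1│♖ · ♗ ♕ ♔ ♗ ♘ ♖│1
  ─────────────────
  a b c d e f g h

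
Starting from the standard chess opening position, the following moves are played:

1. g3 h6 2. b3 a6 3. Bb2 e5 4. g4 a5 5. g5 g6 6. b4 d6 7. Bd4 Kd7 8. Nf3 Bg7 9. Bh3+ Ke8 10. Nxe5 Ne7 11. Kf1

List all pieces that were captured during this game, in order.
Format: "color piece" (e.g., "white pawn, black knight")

Tracking captures:
  Nxe5: captured black pawn

black pawn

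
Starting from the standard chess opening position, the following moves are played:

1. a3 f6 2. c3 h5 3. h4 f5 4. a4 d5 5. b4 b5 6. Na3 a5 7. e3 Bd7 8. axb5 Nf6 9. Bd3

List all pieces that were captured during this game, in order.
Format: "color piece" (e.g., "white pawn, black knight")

Tracking captures:
  axb5: captured black pawn

black pawn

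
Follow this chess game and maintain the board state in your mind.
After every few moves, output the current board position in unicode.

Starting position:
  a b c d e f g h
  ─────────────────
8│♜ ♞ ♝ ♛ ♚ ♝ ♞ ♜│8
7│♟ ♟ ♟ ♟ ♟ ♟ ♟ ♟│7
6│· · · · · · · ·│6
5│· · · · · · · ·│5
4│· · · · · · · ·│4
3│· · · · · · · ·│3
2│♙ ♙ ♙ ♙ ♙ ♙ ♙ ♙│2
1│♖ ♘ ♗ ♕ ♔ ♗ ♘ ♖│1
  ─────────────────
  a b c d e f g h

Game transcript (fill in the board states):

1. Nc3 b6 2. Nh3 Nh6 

  a b c d e f g h
  ─────────────────
8│♜ ♞ ♝ ♛ ♚ ♝ · ♜│8
7│♟ · ♟ ♟ ♟ ♟ ♟ ♟│7
6│· ♟ · · · · · ♞│6
5│· · · · · · · ·│5
4│· · · · · · · ·│4
3│· · ♘ · · · · ♘│3
2│♙ ♙ ♙ ♙ ♙ ♙ ♙ ♙│2
1│♖ · ♗ ♕ ♔ ♗ · ♖│1
  ─────────────────
  a b c d e f g h

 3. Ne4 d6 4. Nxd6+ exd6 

  a b c d e f g h
  ─────────────────
8│♜ ♞ ♝ ♛ ♚ ♝ · ♜│8
7│♟ · ♟ · · ♟ ♟ ♟│7
6│· ♟ · ♟ · · · ♞│6
5│· · · · · · · ·│5
4│· · · · · · · ·│4
3│· · · · · · · ♘│3
2│♙ ♙ ♙ ♙ ♙ ♙ ♙ ♙│2
1│♖ · ♗ ♕ ♔ ♗ · ♖│1
  ─────────────────
  a b c d e f g h

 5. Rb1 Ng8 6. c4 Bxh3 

  a b c d e f g h
  ─────────────────
8│♜ ♞ · ♛ ♚ ♝ ♞ ♜│8
7│♟ · ♟ · · ♟ ♟ ♟│7
6│· ♟ · ♟ · · · ·│6
5│· · · · · · · ·│5
4│· · ♙ · · · · ·│4
3│· · · · · · · ♝│3
2│♙ ♙ · ♙ ♙ ♙ ♙ ♙│2
1│· ♖ ♗ ♕ ♔ ♗ · ♖│1
  ─────────────────
  a b c d e f g h

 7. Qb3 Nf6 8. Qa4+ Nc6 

  a b c d e f g h
  ─────────────────
8│♜ · · ♛ ♚ ♝ · ♜│8
7│♟ · ♟ · · ♟ ♟ ♟│7
6│· ♟ ♞ ♟ · ♞ · ·│6
5│· · · · · · · ·│5
4│♕ · ♙ · · · · ·│4
3│· · · · · · · ♝│3
2│♙ ♙ · ♙ ♙ ♙ ♙ ♙│2
1│· ♖ ♗ · ♔ ♗ · ♖│1
  ─────────────────
  a b c d e f g h

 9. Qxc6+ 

  a b c d e f g h
  ─────────────────
8│♜ · · ♛ ♚ ♝ · ♜│8
7│♟ · ♟ · · ♟ ♟ ♟│7
6│· ♟ ♕ ♟ · ♞ · ·│6
5│· · · · · · · ·│5
4│· · ♙ · · · · ·│4
3│· · · · · · · ♝│3
2│♙ ♙ · ♙ ♙ ♙ ♙ ♙│2
1│· ♖ ♗ · ♔ ♗ · ♖│1
  ─────────────────
  a b c d e f g h
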